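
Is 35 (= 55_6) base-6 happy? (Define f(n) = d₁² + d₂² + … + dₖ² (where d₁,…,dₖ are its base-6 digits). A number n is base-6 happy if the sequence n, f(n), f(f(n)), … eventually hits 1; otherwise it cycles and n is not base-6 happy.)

not base-6 happy

35 = (5,5)_6 → 50
50 = (1,2,2)_6 → 9
9 = (1,3)_6 → 10
10 = (1,4)_6 → 17
17 = (2,5)_6 → 29
29 = (4,5)_6 → 41
41 = (1,0,5)_6 → 26
26 = (4,2)_6 → 20
20 = (3,2)_6 → 13
13 = (2,1)_6 → 5
5 = (5)_6 → 25
25 = (4,1)_6 → 17  — 17 already seen; the sequence cycles without reaching 1.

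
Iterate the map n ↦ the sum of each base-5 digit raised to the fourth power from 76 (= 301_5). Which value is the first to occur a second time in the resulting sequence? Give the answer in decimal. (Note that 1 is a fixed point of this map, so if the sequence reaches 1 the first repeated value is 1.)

528

76 = (3,0,1)_5 → 82
82 = (3,1,2)_5 → 98
98 = (3,4,3)_5 → 418
418 = (3,1,3,3)_5 → 244
244 = (1,4,3,4)_5 → 594
594 = (4,3,3,4)_5 → 674
674 = (1,0,1,4,4)_5 → 514
514 = (4,0,2,4)_5 → 528
528 = (4,1,0,3)_5 → 338
338 = (2,3,2,3)_5 → 194
194 = (1,2,3,4)_5 → 354
354 = (2,4,0,4)_5 → 528  — 528 already appeared earlier.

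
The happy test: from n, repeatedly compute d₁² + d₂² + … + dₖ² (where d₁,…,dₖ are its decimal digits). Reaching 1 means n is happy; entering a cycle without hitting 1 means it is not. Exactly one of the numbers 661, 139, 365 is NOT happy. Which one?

661: 661 → 73 → 58 → 89 → 145 → 42 → 20 → 4 → 16 → 37 → 58  — repeats 58 (not happy)
139: 139 → 91 → 82 → 68 → 100 → 1  — reaches 1 (happy)
365: 365 → 70 → 49 → 97 → 130 → 10 → 1  — reaches 1 (happy)

661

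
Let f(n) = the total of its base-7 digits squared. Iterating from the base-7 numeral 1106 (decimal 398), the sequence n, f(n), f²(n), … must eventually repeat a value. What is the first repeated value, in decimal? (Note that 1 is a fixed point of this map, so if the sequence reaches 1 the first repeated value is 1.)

398 = (1,1,0,6)_7 → 38
38 = (5,3)_7 → 34
34 = (4,6)_7 → 52
52 = (1,0,3)_7 → 10
10 = (1,3)_7 → 10  — 10 already appeared earlier.

10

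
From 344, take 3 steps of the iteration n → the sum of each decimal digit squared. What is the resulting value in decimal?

50

344 → 3² + 4² + 4² = 41
41 → 4² + 1² = 17
17 → 1² + 7² = 50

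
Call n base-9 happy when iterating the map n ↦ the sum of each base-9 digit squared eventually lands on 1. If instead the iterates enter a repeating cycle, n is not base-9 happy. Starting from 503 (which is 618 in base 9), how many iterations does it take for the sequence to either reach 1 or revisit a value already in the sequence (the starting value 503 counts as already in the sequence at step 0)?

503 = (6,1,8)_9 → 6² + 1² + 8² = 36 + 1 + 64 = 101
101 = (1,2,2)_9 → 1² + 2² + 2² = 1 + 4 + 4 = 9
9 = (1,0)_9 → 1² + 0² = 1 + 0 = 1  — reached 1.
That took 3 steps.

3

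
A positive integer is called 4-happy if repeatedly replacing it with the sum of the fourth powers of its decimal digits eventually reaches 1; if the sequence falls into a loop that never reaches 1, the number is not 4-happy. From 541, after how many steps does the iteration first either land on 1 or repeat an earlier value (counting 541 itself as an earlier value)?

541 → 5⁴ + 4⁴ + 1⁴ = 625 + 256 + 1 = 882
882 → 8⁴ + 8⁴ + 2⁴ = 4096 + 4096 + 16 = 8208
8208 → 8⁴ + 2⁴ + 0⁴ + 8⁴ = 4096 + 16 + 0 + 4096 = 8208  — 8208 repeats.
That took 3 steps.

3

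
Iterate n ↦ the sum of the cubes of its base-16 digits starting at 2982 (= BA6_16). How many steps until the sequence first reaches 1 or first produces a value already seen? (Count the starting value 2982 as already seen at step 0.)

2982 = (11,10,6)_16 → 11³ + 10³ + 6³ = 2547
2547 = (9,15,3)_16 → 9³ + 15³ + 3³ = 4131
4131 = (1,0,2,3)_16 → 1³ + 0³ + 2³ + 3³ = 36
36 = (2,4)_16 → 2³ + 4³ = 72
72 = (4,8)_16 → 4³ + 8³ = 576
576 = (2,4,0)_16 → 2³ + 4³ + 0³ = 72  — 72 repeats.
That took 6 steps.

6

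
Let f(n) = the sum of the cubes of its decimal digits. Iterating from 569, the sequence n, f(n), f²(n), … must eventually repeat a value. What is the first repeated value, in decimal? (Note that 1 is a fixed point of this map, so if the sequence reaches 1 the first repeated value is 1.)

569 → 5³ + 6³ + 9³ = 125 + 216 + 729 = 1070
1070 → 1³ + 0³ + 7³ + 0³ = 1 + 0 + 343 + 0 = 344
344 → 3³ + 4³ + 4³ = 27 + 64 + 64 = 155
155 → 1³ + 5³ + 5³ = 1 + 125 + 125 = 251
251 → 2³ + 5³ + 1³ = 8 + 125 + 1 = 134
134 → 1³ + 3³ + 4³ = 1 + 27 + 64 = 92
92 → 9³ + 2³ = 729 + 8 = 737
737 → 7³ + 3³ + 7³ = 343 + 27 + 343 = 713
713 → 7³ + 1³ + 3³ = 343 + 1 + 27 = 371
371 → 3³ + 7³ + 1³ = 27 + 343 + 1 = 371  — 371 already appeared earlier.

371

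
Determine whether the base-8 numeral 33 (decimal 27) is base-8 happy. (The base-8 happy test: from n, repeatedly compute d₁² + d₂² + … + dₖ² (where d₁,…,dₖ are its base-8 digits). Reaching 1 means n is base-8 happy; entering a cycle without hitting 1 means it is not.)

base-8 happy

27 = (3,3)_8 → 3² + 3² = 9 + 9 = 18
18 = (2,2)_8 → 2² + 2² = 4 + 4 = 8
8 = (1,0)_8 → 1² + 0² = 1 + 0 = 1  — reached 1.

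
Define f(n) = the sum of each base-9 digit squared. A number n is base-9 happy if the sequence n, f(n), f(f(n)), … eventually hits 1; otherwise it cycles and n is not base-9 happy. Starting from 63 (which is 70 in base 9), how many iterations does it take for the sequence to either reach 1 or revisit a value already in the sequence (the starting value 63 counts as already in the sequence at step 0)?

63 = (7,0)_9 → 7² + 0² = 49 + 0 = 49
49 = (5,4)_9 → 5² + 4² = 25 + 16 = 41
41 = (4,5)_9 → 4² + 5² = 16 + 25 = 41  — 41 repeats.
That took 3 steps.

3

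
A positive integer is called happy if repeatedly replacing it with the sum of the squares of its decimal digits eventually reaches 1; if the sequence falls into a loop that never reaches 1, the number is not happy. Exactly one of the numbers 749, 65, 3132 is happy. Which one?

3132

749: 749 → 146 → 53 → 34 → 25 → 29 → 85 → 89 → 145 → 42 → 20 → 4 → 16 → 37 → 58 → 89  — repeats 89 (not happy)
65: 65 → 61 → 37 → 58 → 89 → 145 → 42 → 20 → 4 → 16 → 37  — repeats 37 (not happy)
3132: 3132 → 23 → 13 → 10 → 1  — reaches 1 (happy)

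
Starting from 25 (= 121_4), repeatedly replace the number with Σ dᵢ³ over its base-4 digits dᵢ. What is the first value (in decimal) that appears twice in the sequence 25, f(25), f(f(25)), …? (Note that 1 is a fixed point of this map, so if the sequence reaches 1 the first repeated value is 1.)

25 = (1,2,1)_4 → 1³ + 2³ + 1³ = 10
10 = (2,2)_4 → 2³ + 2³ = 16
16 = (1,0,0)_4 → 1³ + 0³ + 0³ = 1  — reached the fixed point 1.
1 → 1, so 1 is the first repeated value.

1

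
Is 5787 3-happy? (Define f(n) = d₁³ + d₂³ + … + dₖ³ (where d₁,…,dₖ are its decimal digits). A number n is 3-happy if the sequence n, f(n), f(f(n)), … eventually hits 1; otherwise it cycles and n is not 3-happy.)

not 3-happy

5787 → 5³ + 7³ + 8³ + 7³ = 1323
1323 → 1³ + 3³ + 2³ + 3³ = 63
63 → 6³ + 3³ = 243
243 → 2³ + 4³ + 3³ = 99
99 → 9³ + 9³ = 1458
1458 → 1³ + 4³ + 5³ + 8³ = 702
702 → 7³ + 0³ + 2³ = 351
351 → 3³ + 5³ + 1³ = 153
153 → 1³ + 5³ + 3³ = 153  — 153 already seen; the sequence cycles without reaching 1.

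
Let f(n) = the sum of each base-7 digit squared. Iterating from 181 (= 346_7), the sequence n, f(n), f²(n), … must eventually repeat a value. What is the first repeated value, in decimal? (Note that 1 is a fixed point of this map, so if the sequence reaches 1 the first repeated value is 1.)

45

181 = (3,4,6)_7 → 3² + 4² + 6² = 61
61 = (1,1,5)_7 → 1² + 1² + 5² = 27
27 = (3,6)_7 → 3² + 6² = 45
45 = (6,3)_7 → 6² + 3² = 45  — 45 already appeared earlier.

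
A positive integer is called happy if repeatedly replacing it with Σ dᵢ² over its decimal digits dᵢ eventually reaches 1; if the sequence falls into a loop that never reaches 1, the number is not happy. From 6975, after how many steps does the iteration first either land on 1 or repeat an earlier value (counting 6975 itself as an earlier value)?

6975 → 6² + 9² + 7² + 5² = 191
191 → 1² + 9² + 1² = 83
83 → 8² + 3² = 73
73 → 7² + 3² = 58
58 → 5² + 8² = 89
89 → 8² + 9² = 145
145 → 1² + 4² + 5² = 42
42 → 4² + 2² = 20
20 → 2² + 0² = 4
4 → 4² = 16
16 → 1² + 6² = 37
37 → 3² + 7² = 58  — 58 repeats.
That took 12 steps.

12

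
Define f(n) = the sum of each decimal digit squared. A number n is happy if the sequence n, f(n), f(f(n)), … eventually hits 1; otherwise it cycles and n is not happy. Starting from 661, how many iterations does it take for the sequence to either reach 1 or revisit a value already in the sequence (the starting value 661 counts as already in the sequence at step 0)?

661 → 73
73 → 58
58 → 89
89 → 145
145 → 42
42 → 20
20 → 4
4 → 16
16 → 37
37 → 58  — 58 repeats.
That took 10 steps.

10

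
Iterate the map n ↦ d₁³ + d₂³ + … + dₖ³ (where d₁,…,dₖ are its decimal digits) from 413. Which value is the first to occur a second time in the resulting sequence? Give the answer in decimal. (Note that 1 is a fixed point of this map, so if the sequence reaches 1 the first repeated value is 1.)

413 → 4³ + 1³ + 3³ = 92
92 → 9³ + 2³ = 737
737 → 7³ + 3³ + 7³ = 713
713 → 7³ + 1³ + 3³ = 371
371 → 3³ + 7³ + 1³ = 371  — 371 already appeared earlier.

371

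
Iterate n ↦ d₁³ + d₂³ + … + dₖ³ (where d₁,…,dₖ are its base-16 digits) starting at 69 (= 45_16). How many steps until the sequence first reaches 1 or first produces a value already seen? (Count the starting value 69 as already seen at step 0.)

11

69 = (4,5)_16 → 4³ + 5³ = 189
189 = (11,13)_16 → 11³ + 13³ = 3528
3528 = (13,12,8)_16 → 13³ + 12³ + 8³ = 4437
4437 = (1,1,5,5)_16 → 1³ + 1³ + 5³ + 5³ = 252
252 = (15,12)_16 → 15³ + 12³ = 5103
5103 = (1,3,14,15)_16 → 1³ + 3³ + 14³ + 15³ = 6147
6147 = (1,8,0,3)_16 → 1³ + 8³ + 0³ + 3³ = 540
540 = (2,1,12)_16 → 2³ + 1³ + 12³ = 1737
1737 = (6,12,9)_16 → 6³ + 12³ + 9³ = 2673
2673 = (10,7,1)_16 → 10³ + 7³ + 1³ = 1344
1344 = (5,4,0)_16 → 5³ + 4³ + 0³ = 189  — 189 repeats.
That took 11 steps.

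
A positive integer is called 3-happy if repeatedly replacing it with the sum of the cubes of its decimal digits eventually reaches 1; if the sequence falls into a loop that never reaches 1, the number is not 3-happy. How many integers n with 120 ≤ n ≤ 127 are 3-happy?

120: 120 → 9 → 729 → 1080 → 513 → 153 → 153  — not 3-happy
121: 121 → 10 → 1  — 3-happy
122: 122 → 17 → 344 → 155 → 251 → 134 → 92 → 737 → 713 → 371 → 371  — not 3-happy
123: 123 → 36 → 243 → 99 → 1458 → 702 → 351 → 153 → 153  — not 3-happy
124: 124 → 73 → 370 → 370  — not 3-happy
125: 125 → 134 → 92 → 737 → 713 → 371 → 371  — not 3-happy
126: 126 → 225 → 141 → 66 → 432 → 99 → 1458 → 702 → 351 → 153 → 153  — not 3-happy
127: 127 → 352 → 160 → 217 → 352  — not 3-happy
3-happy: 121

1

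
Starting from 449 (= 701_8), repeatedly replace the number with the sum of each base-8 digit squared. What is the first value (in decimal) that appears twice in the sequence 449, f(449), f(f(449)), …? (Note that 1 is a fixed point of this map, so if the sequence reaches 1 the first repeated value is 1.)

449 = (7,0,1)_8 → 7² + 0² + 1² = 50
50 = (6,2)_8 → 6² + 2² = 40
40 = (5,0)_8 → 5² + 0² = 25
25 = (3,1)_8 → 3² + 1² = 10
10 = (1,2)_8 → 1² + 2² = 5
5 = (5)_8 → 5² = 25  — 25 already appeared earlier.

25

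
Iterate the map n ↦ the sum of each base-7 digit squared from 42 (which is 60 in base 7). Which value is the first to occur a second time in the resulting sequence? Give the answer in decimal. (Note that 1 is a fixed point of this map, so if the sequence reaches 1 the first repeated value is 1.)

42 = (6,0)_7 → 6² + 0² = 36 + 0 = 36
36 = (5,1)_7 → 5² + 1² = 25 + 1 = 26
26 = (3,5)_7 → 3² + 5² = 9 + 25 = 34
34 = (4,6)_7 → 4² + 6² = 16 + 36 = 52
52 = (1,0,3)_7 → 1² + 0² + 3² = 1 + 0 + 9 = 10
10 = (1,3)_7 → 1² + 3² = 1 + 9 = 10  — 10 already appeared earlier.

10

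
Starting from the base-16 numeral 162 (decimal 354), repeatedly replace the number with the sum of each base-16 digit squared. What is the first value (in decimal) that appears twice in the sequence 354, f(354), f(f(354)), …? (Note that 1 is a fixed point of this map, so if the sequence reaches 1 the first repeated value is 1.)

354 = (1,6,2)_16 → 1² + 6² + 2² = 41
41 = (2,9)_16 → 2² + 9² = 85
85 = (5,5)_16 → 5² + 5² = 50
50 = (3,2)_16 → 3² + 2² = 13
13 = (13)_16 → 13² = 169
169 = (10,9)_16 → 10² + 9² = 181
181 = (11,5)_16 → 11² + 5² = 146
146 = (9,2)_16 → 9² + 2² = 85  — 85 already appeared earlier.

85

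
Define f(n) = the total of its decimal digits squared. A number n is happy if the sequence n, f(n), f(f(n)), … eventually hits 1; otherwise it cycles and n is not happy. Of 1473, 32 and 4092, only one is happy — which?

32

1473: 1473 → 75 → 74 → 65 → 61 → 37 → 58 → 89 → 145 → 42 → 20 → 4 → 16 → 37  — repeats 37 (not happy)
32: 32 → 13 → 10 → 1  — reaches 1 (happy)
4092: 4092 → 101 → 2 → 4 → 16 → 37 → 58 → 89 → 145 → 42 → 20 → 4  — repeats 4 (not happy)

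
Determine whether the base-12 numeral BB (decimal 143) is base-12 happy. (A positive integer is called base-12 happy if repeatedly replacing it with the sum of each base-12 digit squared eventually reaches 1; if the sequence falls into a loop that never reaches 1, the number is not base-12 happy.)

not base-12 happy

143 = (11,11)_12 → 11² + 11² = 242
242 = (1,8,2)_12 → 1² + 8² + 2² = 69
69 = (5,9)_12 → 5² + 9² = 106
106 = (8,10)_12 → 8² + 10² = 164
164 = (1,1,8)_12 → 1² + 1² + 8² = 66
66 = (5,6)_12 → 5² + 6² = 61
61 = (5,1)_12 → 5² + 1² = 26
26 = (2,2)_12 → 2² + 2² = 8
8 = (8)_12 → 8² = 64
64 = (5,4)_12 → 5² + 4² = 41
41 = (3,5)_12 → 3² + 5² = 34
34 = (2,10)_12 → 2² + 10² = 104
104 = (8,8)_12 → 8² + 8² = 128
128 = (10,8)_12 → 10² + 8² = 164  — 164 already seen; the sequence cycles without reaching 1.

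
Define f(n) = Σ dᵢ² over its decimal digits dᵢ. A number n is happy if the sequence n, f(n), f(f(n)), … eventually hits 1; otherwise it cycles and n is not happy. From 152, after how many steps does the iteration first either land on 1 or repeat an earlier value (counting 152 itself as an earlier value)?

152 → 1² + 5² + 2² = 30
30 → 3² + 0² = 9
9 → 9² = 81
81 → 8² + 1² = 65
65 → 6² + 5² = 61
61 → 6² + 1² = 37
37 → 3² + 7² = 58
58 → 5² + 8² = 89
89 → 8² + 9² = 145
145 → 1² + 4² + 5² = 42
42 → 4² + 2² = 20
20 → 2² + 0² = 4
4 → 4² = 16
16 → 1² + 6² = 37  — 37 repeats.
That took 14 steps.

14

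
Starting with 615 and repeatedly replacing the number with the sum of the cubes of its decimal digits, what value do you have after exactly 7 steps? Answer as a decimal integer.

615 → 6³ + 1³ + 5³ = 216 + 1 + 125 = 342
342 → 3³ + 4³ + 2³ = 27 + 64 + 8 = 99
99 → 9³ + 9³ = 729 + 729 = 1458
1458 → 1³ + 4³ + 5³ + 8³ = 1 + 64 + 125 + 512 = 702
702 → 7³ + 0³ + 2³ = 343 + 0 + 8 = 351
351 → 3³ + 5³ + 1³ = 27 + 125 + 1 = 153
153 → 1³ + 5³ + 3³ = 1 + 125 + 27 = 153

153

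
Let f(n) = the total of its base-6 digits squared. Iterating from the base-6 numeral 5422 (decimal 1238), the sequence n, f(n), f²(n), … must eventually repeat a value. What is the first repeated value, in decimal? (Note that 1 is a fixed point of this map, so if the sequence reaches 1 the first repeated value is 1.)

1

1238 = (5,4,2,2)_6 → 5² + 4² + 2² + 2² = 25 + 16 + 4 + 4 = 49
49 = (1,2,1)_6 → 1² + 2² + 1² = 1 + 4 + 1 = 6
6 = (1,0)_6 → 1² + 0² = 1 + 0 = 1  — reached the fixed point 1.
1 → 1, so 1 is the first repeated value.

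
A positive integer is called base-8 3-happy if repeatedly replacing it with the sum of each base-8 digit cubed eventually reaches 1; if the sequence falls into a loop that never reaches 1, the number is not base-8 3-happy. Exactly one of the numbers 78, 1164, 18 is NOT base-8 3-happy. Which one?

78: 78 → 218 → 62 → 559 → 469 → 476 → 434 → 440 → 559  — repeats 559 (not base-8 3-happy)
1164: 1164 → 81 → 10 → 9 → 2 → 8 → 1  — reaches 1 (base-8 3-happy)
18: 18 → 16 → 8 → 1  — reaches 1 (base-8 3-happy)

78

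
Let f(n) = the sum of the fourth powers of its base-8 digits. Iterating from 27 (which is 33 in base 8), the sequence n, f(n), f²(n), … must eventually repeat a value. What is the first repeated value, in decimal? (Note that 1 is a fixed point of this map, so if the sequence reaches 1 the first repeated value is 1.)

1

27 = (3,3)_8 → 162
162 = (2,4,2)_8 → 288
288 = (4,4,0)_8 → 512
512 = (1,0,0,0)_8 → 1  — reached the fixed point 1.
1 → 1, so 1 is the first repeated value.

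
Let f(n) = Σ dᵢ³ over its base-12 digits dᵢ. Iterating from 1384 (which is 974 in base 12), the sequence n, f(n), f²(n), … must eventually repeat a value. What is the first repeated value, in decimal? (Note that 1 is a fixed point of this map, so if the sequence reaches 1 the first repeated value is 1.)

1136

1384 = (9,7,4)_12 → 9³ + 7³ + 4³ = 729 + 343 + 64 = 1136
1136 = (7,10,8)_12 → 7³ + 10³ + 8³ = 343 + 1000 + 512 = 1855
1855 = (1,0,10,7)_12 → 1³ + 0³ + 10³ + 7³ = 1 + 0 + 1000 + 343 = 1344
1344 = (9,4,0)_12 → 9³ + 4³ + 0³ = 729 + 64 + 0 = 793
793 = (5,6,1)_12 → 5³ + 6³ + 1³ = 125 + 216 + 1 = 342
342 = (2,4,6)_12 → 2³ + 4³ + 6³ = 8 + 64 + 216 = 288
288 = (2,0,0)_12 → 2³ + 0³ + 0³ = 8 + 0 + 0 = 8
8 = (8)_12 → 8³ = 512
512 = (3,6,8)_12 → 3³ + 6³ + 8³ = 27 + 216 + 512 = 755
755 = (5,2,11)_12 → 5³ + 2³ + 11³ = 125 + 8 + 1331 = 1464
1464 = (10,2,0)_12 → 10³ + 2³ + 0³ = 1000 + 8 + 0 = 1008
1008 = (7,0,0)_12 → 7³ + 0³ + 0³ = 343 + 0 + 0 = 343
343 = (2,4,7)_12 → 2³ + 4³ + 7³ = 8 + 64 + 343 = 415
415 = (2,10,7)_12 → 2³ + 10³ + 7³ = 8 + 1000 + 343 = 1351
1351 = (9,4,7)_12 → 9³ + 4³ + 7³ = 729 + 64 + 343 = 1136  — 1136 already appeared earlier.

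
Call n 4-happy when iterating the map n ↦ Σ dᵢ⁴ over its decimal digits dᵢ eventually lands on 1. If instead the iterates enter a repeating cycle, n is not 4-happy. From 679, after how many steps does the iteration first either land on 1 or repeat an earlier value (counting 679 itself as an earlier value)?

14

679 → 6⁴ + 7⁴ + 9⁴ = 1296 + 2401 + 6561 = 10258
10258 → 1⁴ + 0⁴ + 2⁴ + 5⁴ + 8⁴ = 1 + 0 + 16 + 625 + 4096 = 4738
4738 → 4⁴ + 7⁴ + 3⁴ + 8⁴ = 256 + 2401 + 81 + 4096 = 6834
6834 → 6⁴ + 8⁴ + 3⁴ + 4⁴ = 1296 + 4096 + 81 + 256 = 5729
5729 → 5⁴ + 7⁴ + 2⁴ + 9⁴ = 625 + 2401 + 16 + 6561 = 9603
9603 → 9⁴ + 6⁴ + 0⁴ + 3⁴ = 6561 + 1296 + 0 + 81 = 7938
7938 → 7⁴ + 9⁴ + 3⁴ + 8⁴ = 2401 + 6561 + 81 + 4096 = 13139
13139 → 1⁴ + 3⁴ + 1⁴ + 3⁴ + 9⁴ = 1 + 81 + 1 + 81 + 6561 = 6725
6725 → 6⁴ + 7⁴ + 2⁴ + 5⁴ = 1296 + 2401 + 16 + 625 = 4338
4338 → 4⁴ + 3⁴ + 3⁴ + 8⁴ = 256 + 81 + 81 + 4096 = 4514
4514 → 4⁴ + 5⁴ + 1⁴ + 4⁴ = 256 + 625 + 1 + 256 = 1138
1138 → 1⁴ + 1⁴ + 3⁴ + 8⁴ = 1 + 1 + 81 + 4096 = 4179
4179 → 4⁴ + 1⁴ + 7⁴ + 9⁴ = 256 + 1 + 2401 + 6561 = 9219
9219 → 9⁴ + 2⁴ + 1⁴ + 9⁴ = 6561 + 16 + 1 + 6561 = 13139  — 13139 repeats.
That took 14 steps.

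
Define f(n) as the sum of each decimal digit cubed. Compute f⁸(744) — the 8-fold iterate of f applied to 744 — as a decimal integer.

153

744 → 7³ + 4³ + 4³ = 343 + 64 + 64 = 471
471 → 4³ + 7³ + 1³ = 64 + 343 + 1 = 408
408 → 4³ + 0³ + 8³ = 64 + 0 + 512 = 576
576 → 5³ + 7³ + 6³ = 125 + 343 + 216 = 684
684 → 6³ + 8³ + 4³ = 216 + 512 + 64 = 792
792 → 7³ + 9³ + 2³ = 343 + 729 + 8 = 1080
1080 → 1³ + 0³ + 8³ + 0³ = 1 + 0 + 512 + 0 = 513
513 → 5³ + 1³ + 3³ = 125 + 1 + 27 = 153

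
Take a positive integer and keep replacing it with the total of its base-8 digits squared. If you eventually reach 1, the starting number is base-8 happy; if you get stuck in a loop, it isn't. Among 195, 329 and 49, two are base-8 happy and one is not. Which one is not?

195: 195 → 18 → 8 → 1  — reaches 1 (base-8 happy)
329: 329 → 27 → 18 → 8 → 1  — reaches 1 (base-8 happy)
49: 49 → 37 → 41 → 26 → 13 → 26  — repeats 26 (not base-8 happy)

49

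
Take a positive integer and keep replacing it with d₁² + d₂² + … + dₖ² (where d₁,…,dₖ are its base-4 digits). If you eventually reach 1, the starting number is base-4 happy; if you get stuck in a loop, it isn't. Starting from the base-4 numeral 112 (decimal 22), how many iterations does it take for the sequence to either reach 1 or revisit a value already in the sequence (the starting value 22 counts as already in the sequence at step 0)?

5

22 = (1,1,2)_4 → 1² + 1² + 2² = 1 + 1 + 4 = 6
6 = (1,2)_4 → 1² + 2² = 1 + 4 = 5
5 = (1,1)_4 → 1² + 1² = 1 + 1 = 2
2 = (2)_4 → 2² = 4
4 = (1,0)_4 → 1² + 0² = 1 + 0 = 1  — reached 1.
That took 5 steps.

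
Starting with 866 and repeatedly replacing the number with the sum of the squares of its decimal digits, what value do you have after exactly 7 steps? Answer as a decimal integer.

145

866 → 8² + 6² + 6² = 64 + 36 + 36 = 136
136 → 1² + 3² + 6² = 1 + 9 + 36 = 46
46 → 4² + 6² = 16 + 36 = 52
52 → 5² + 2² = 25 + 4 = 29
29 → 2² + 9² = 4 + 81 = 85
85 → 8² + 5² = 64 + 25 = 89
89 → 8² + 9² = 64 + 81 = 145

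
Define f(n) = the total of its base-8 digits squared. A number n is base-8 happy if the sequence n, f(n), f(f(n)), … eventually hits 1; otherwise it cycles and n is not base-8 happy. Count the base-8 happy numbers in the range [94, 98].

94: 94 → 46 → 61 → 74 → 6 → 36 → 32 → 16 → 4 → 16  — not base-8 happy
95: 95 → 59 → 58 → 53 → 61 → 74 → 6 → 36 → 32 → 16 → 4 → 16  — not base-8 happy
96: 96 → 17 → 5 → 25 → 10 → 5  — not base-8 happy
97: 97 → 18 → 8 → 1  — base-8 happy
98: 98 → 21 → 29 → 34 → 20 → 20  — not base-8 happy
base-8 happy: 97

1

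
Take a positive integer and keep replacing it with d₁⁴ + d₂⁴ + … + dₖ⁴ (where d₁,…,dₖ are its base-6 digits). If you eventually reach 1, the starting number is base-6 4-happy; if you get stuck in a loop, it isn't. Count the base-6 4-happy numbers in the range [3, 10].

1

3: 3 → 81 → 98 → 288 → 17 → 641 → 1522 → 259 → 4 → 256 → 258 → 3  — not base-6 4-happy
4: 4 → 256 → 258 → 3 → 81 → 98 → 288 → 17 → 641 → 1522 → 259 → 4  — not base-6 4-happy
5: 5 → 625 → 658 → 338 → 114 → 82 → 273 → 164 → 353 → 963 → 609 → 978 → 338  — not base-6 4-happy
6: 6 → 1  — base-6 4-happy
7: 7 → 2 → 16 → 272 → 99 → 353 → 963 → 609 → 978 → 338 → 114 → 82 → 273 → 164 → 353  — not base-6 4-happy
8: 8 → 17 → 641 → 1522 → 259 → 4 → 256 → 258 → 3 → 81 → 98 → 288 → 17  — not base-6 4-happy
9: 9 → 82 → 273 → 164 → 353 → 963 → 609 → 978 → 338 → 114 → 82  — not base-6 4-happy
10: 10 → 257 → 627 → 738 → 178 → 1137 → 788 → 803 → 963 → 609 → 978 → 338 → 114 → 82 → 273 → 164 → 353 → 963  — not base-6 4-happy
base-6 4-happy: 6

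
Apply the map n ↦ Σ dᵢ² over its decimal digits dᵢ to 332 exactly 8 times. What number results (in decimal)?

145

332 → 22
22 → 8
8 → 64
64 → 52
52 → 29
29 → 85
85 → 89
89 → 145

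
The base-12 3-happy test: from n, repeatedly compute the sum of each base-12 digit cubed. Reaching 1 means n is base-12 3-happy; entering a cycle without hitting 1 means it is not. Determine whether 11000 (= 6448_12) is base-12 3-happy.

base-12 3-happy

11000 = (6,4,4,8)_12 → 6³ + 4³ + 4³ + 8³ = 856
856 = (5,11,4)_12 → 5³ + 11³ + 4³ = 1520
1520 = (10,6,8)_12 → 10³ + 6³ + 8³ = 1728
1728 = (1,0,0,0)_12 → 1³ + 0³ + 0³ + 0³ = 1  — reached 1.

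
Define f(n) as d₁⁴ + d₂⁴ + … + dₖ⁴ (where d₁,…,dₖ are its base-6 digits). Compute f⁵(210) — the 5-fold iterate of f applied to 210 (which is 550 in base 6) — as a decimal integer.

1251

210 = (5,5,0)_6 → 1250
1250 = (5,4,4,2)_6 → 1153
1153 = (5,2,0,1)_6 → 642
642 = (2,5,5,0)_6 → 1266
1266 = (5,5,1,0)_6 → 1251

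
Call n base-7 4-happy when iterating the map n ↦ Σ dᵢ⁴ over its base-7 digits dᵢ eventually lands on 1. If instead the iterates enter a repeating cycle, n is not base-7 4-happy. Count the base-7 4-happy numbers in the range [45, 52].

45: 45 → 1377 → 881 → 2689 → 1923 → 1507 → 913 → 609 → 707 → 97 → 2593 → 1459 → 963 → 1153 → 803 → 673 → 1923  — not base-7 4-happy
46: 46 → 1552 → 1218 → 1458 → 898 → 304 → 1378 → 1552  — not base-7 4-happy
47: 47 → 1921 → 963 → 1153 → 803 → 673 → 1923 → 1507 → 913 → 609 → 707 → 97 → 2593 → 1459 → 963  — not base-7 4-happy
48: 48 → 2592 → 1394 → 338 → 2608 → 514 → 244 → 2848 → 1314 → 1956 → 2258 → 1808 → 1938 → 2258  — not base-7 4-happy
49: 49 → 1  — base-7 4-happy
50: 50 → 2 → 16 → 32 → 512 → 164 → 178 → 418 → 708 → 98 → 16  — not base-7 4-happy
51: 51 → 17 → 97 → 2593 → 1459 → 963 → 1153 → 803 → 673 → 1923 → 1507 → 913 → 609 → 707 → 97  — not base-7 4-happy
52: 52 → 82 → 882 → 272 → 2002 → 2546 → 1938 → 2258 → 1808 → 1938  — not base-7 4-happy
base-7 4-happy: 49

1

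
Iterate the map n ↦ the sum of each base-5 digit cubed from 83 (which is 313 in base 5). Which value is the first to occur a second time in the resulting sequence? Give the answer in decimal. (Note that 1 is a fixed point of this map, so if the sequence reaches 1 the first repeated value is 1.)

9

83 = (3,1,3)_5 → 3³ + 1³ + 3³ = 55
55 = (2,1,0)_5 → 2³ + 1³ + 0³ = 9
9 = (1,4)_5 → 1³ + 4³ = 65
65 = (2,3,0)_5 → 2³ + 3³ + 0³ = 35
35 = (1,2,0)_5 → 1³ + 2³ + 0³ = 9  — 9 already appeared earlier.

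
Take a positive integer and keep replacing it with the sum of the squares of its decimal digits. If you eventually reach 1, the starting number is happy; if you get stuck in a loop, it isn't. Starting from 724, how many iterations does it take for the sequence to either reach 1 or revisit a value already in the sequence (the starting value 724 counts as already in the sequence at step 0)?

724 → 7² + 2² + 4² = 69
69 → 6² + 9² = 117
117 → 1² + 1² + 7² = 51
51 → 5² + 1² = 26
26 → 2² + 6² = 40
40 → 4² + 0² = 16
16 → 1² + 6² = 37
37 → 3² + 7² = 58
58 → 5² + 8² = 89
89 → 8² + 9² = 145
145 → 1² + 4² + 5² = 42
42 → 4² + 2² = 20
20 → 2² + 0² = 4
4 → 4² = 16  — 16 repeats.
That took 14 steps.

14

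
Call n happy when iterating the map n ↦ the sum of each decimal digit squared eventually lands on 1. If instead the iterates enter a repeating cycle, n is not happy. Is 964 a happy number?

964 → 9² + 6² + 4² = 133
133 → 1² + 3² + 3² = 19
19 → 1² + 9² = 82
82 → 8² + 2² = 68
68 → 6² + 8² = 100
100 → 1² + 0² + 0² = 1  — reached 1.

happy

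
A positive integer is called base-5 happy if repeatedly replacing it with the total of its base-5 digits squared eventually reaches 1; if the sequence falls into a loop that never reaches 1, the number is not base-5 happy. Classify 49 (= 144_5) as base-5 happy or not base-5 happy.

49 = (1,4,4)_5 → 1² + 4² + 4² = 1 + 16 + 16 = 33
33 = (1,1,3)_5 → 1² + 1² + 3² = 1 + 1 + 9 = 11
11 = (2,1)_5 → 2² + 1² = 4 + 1 = 5
5 = (1,0)_5 → 1² + 0² = 1 + 0 = 1  — reached 1.

base-5 happy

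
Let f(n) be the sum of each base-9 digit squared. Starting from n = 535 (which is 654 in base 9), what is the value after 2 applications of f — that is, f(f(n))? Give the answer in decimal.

535 = (6,5,4)_9 → 6² + 5² + 4² = 77
77 = (8,5)_9 → 8² + 5² = 89

89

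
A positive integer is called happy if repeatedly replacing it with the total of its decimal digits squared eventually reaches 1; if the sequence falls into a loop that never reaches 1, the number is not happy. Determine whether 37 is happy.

not happy

37 → 3² + 7² = 9 + 49 = 58
58 → 5² + 8² = 25 + 64 = 89
89 → 8² + 9² = 64 + 81 = 145
145 → 1² + 4² + 5² = 1 + 16 + 25 = 42
42 → 4² + 2² = 16 + 4 = 20
20 → 2² + 0² = 4 + 0 = 4
4 → 4² = 16
16 → 1² + 6² = 1 + 36 = 37  — 37 already seen; the sequence cycles without reaching 1.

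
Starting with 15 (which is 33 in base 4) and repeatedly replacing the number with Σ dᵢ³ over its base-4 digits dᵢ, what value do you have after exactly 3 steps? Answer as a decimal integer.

15 = (3,3)_4 → 3³ + 3³ = 54
54 = (3,1,2)_4 → 3³ + 1³ + 2³ = 36
36 = (2,1,0)_4 → 2³ + 1³ + 0³ = 9

9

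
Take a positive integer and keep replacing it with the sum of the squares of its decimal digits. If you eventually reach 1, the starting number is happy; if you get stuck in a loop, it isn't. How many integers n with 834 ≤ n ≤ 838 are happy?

1

834: 834 → 89 → 145 → 42 → 20 → 4 → 16 → 37 → 58 → 89  (repeats 89)
835: 835 → 98 → 145 → 42 → 20 → 4 → 16 → 37 → 58 → 89 → 145  (repeats 145)
836: 836 → 109 → 82 → 68 → 100 → 1  (reaches 1)
837: 837 → 122 → 9 → 81 → 65 → 61 → 37 → 58 → 89 → 145 → 42 → 20 → 4 → 16 → 37  (repeats 37)
838: 838 → 137 → 59 → 106 → 37 → 58 → 89 → 145 → 42 → 20 → 4 → 16 → 37  (repeats 37)
happy: 836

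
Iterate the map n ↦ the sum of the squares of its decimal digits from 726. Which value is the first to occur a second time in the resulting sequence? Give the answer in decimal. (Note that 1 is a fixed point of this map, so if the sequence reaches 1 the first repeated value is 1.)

726 → 7² + 2² + 6² = 49 + 4 + 36 = 89
89 → 8² + 9² = 64 + 81 = 145
145 → 1² + 4² + 5² = 1 + 16 + 25 = 42
42 → 4² + 2² = 16 + 4 = 20
20 → 2² + 0² = 4 + 0 = 4
4 → 4² = 16
16 → 1² + 6² = 1 + 36 = 37
37 → 3² + 7² = 9 + 49 = 58
58 → 5² + 8² = 25 + 64 = 89  — 89 already appeared earlier.

89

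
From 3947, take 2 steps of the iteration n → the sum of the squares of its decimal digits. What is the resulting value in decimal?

3947 → 3² + 9² + 4² + 7² = 155
155 → 1² + 5² + 5² = 51

51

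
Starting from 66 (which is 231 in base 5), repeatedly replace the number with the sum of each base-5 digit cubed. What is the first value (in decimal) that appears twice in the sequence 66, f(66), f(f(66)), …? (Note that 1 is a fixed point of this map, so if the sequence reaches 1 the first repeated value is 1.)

28

66 = (2,3,1)_5 → 36
36 = (1,2,1)_5 → 10
10 = (2,0)_5 → 8
8 = (1,3)_5 → 28
28 = (1,0,3)_5 → 28  — 28 already appeared earlier.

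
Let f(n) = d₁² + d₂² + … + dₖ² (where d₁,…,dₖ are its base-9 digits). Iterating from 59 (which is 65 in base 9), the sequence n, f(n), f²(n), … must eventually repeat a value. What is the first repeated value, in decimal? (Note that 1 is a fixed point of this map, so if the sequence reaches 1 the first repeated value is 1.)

59 = (6,5)_9 → 6² + 5² = 61
61 = (6,7)_9 → 6² + 7² = 85
85 = (1,0,4)_9 → 1² + 0² + 4² = 17
17 = (1,8)_9 → 1² + 8² = 65
65 = (7,2)_9 → 7² + 2² = 53
53 = (5,8)_9 → 5² + 8² = 89
89 = (1,0,8)_9 → 1² + 0² + 8² = 65  — 65 already appeared earlier.

65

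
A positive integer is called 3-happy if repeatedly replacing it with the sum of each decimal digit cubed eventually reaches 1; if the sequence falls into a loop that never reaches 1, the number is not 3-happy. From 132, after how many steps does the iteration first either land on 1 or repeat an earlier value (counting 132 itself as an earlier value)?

132 → 1³ + 3³ + 2³ = 36
36 → 3³ + 6³ = 243
243 → 2³ + 4³ + 3³ = 99
99 → 9³ + 9³ = 1458
1458 → 1³ + 4³ + 5³ + 8³ = 702
702 → 7³ + 0³ + 2³ = 351
351 → 3³ + 5³ + 1³ = 153
153 → 1³ + 5³ + 3³ = 153  — 153 repeats.
That took 8 steps.

8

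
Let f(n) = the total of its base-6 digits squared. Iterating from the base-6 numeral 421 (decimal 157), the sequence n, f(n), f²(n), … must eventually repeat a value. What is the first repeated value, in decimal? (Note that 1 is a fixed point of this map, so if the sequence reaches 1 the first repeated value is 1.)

157 = (4,2,1)_6 → 4² + 2² + 1² = 16 + 4 + 1 = 21
21 = (3,3)_6 → 3² + 3² = 9 + 9 = 18
18 = (3,0)_6 → 3² + 0² = 9 + 0 = 9
9 = (1,3)_6 → 1² + 3² = 1 + 9 = 10
10 = (1,4)_6 → 1² + 4² = 1 + 16 = 17
17 = (2,5)_6 → 2² + 5² = 4 + 25 = 29
29 = (4,5)_6 → 4² + 5² = 16 + 25 = 41
41 = (1,0,5)_6 → 1² + 0² + 5² = 1 + 0 + 25 = 26
26 = (4,2)_6 → 4² + 2² = 16 + 4 = 20
20 = (3,2)_6 → 3² + 2² = 9 + 4 = 13
13 = (2,1)_6 → 2² + 1² = 4 + 1 = 5
5 = (5)_6 → 5² = 25
25 = (4,1)_6 → 4² + 1² = 16 + 1 = 17  — 17 already appeared earlier.

17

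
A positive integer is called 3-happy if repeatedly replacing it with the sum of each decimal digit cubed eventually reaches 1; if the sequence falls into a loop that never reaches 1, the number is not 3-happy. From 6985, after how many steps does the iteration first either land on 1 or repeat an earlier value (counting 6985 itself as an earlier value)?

7

6985 → 6³ + 9³ + 8³ + 5³ = 216 + 729 + 512 + 125 = 1582
1582 → 1³ + 5³ + 8³ + 2³ = 1 + 125 + 512 + 8 = 646
646 → 6³ + 4³ + 6³ = 216 + 64 + 216 = 496
496 → 4³ + 9³ + 6³ = 64 + 729 + 216 = 1009
1009 → 1³ + 0³ + 0³ + 9³ = 1 + 0 + 0 + 729 = 730
730 → 7³ + 3³ + 0³ = 343 + 27 + 0 = 370
370 → 3³ + 7³ + 0³ = 27 + 343 + 0 = 370  — 370 repeats.
That took 7 steps.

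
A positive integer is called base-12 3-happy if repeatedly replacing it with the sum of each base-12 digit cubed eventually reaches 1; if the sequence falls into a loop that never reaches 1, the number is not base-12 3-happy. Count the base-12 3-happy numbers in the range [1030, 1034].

3

1030: 1030 → 1344 → 793 → 342 → 288 → 8 → 512 → 755 → 1464 → 1008 → 343 → 415 → 1351 → 1136 → 1855 → 1344  (repeats 1344)
1031: 1031 → 1675 → 2017 → 10 → 1000 → 1611 → 1366 → 1854 → 1217 → 762 → 368 → 736 → 190 → 1028 → 856 → 1520 → 1728 → 1  (reaches 1)
1032: 1032 → 351 → 160 → 66 → 341 → 197 → 190 → 1028 → 856 → 1520 → 1728 → 1  (reaches 1)
1033: 1033 → 352 → 197 → 190 → 1028 → 856 → 1520 → 1728 → 1  (reaches 1)
1034: 1034 → 359 → 1464 → 1008 → 343 → 415 → 1351 → 1136 → 1855 → 1344 → 793 → 342 → 288 → 8 → 512 → 755 → 1464  (repeats 1464)
base-12 3-happy: 1031, 1032, 1033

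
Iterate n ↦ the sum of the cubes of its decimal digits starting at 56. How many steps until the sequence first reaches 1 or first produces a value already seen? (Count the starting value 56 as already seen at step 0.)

56 → 5³ + 6³ = 341
341 → 3³ + 4³ + 1³ = 92
92 → 9³ + 2³ = 737
737 → 7³ + 3³ + 7³ = 713
713 → 7³ + 1³ + 3³ = 371
371 → 3³ + 7³ + 1³ = 371  — 371 repeats.
That took 6 steps.

6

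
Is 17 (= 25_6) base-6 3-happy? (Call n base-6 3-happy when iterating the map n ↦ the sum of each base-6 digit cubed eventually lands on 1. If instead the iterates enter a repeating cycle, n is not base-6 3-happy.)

17 = (2,5)_6 → 2³ + 5³ = 133
133 = (3,4,1)_6 → 3³ + 4³ + 1³ = 92
92 = (2,3,2)_6 → 2³ + 3³ + 2³ = 43
43 = (1,1,1)_6 → 1³ + 1³ + 1³ = 3
3 = (3)_6 → 3³ = 27
27 = (4,3)_6 → 4³ + 3³ = 91
91 = (2,3,1)_6 → 2³ + 3³ + 1³ = 36
36 = (1,0,0)_6 → 1³ + 0³ + 0³ = 1  — reached 1.

base-6 3-happy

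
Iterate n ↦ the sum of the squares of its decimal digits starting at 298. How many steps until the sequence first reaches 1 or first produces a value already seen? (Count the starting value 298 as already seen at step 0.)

298 → 2² + 9² + 8² = 149
149 → 1² + 4² + 9² = 98
98 → 9² + 8² = 145
145 → 1² + 4² + 5² = 42
42 → 4² + 2² = 20
20 → 2² + 0² = 4
4 → 4² = 16
16 → 1² + 6² = 37
37 → 3² + 7² = 58
58 → 5² + 8² = 89
89 → 8² + 9² = 145  — 145 repeats.
That took 11 steps.

11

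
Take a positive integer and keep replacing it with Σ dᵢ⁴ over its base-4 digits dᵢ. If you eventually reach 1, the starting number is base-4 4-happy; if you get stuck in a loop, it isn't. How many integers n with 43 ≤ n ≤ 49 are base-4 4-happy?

43: 43 → 113 → 83 → 83  (repeats 83)
44: 44 → 97 → 18 → 17 → 2 → 16 → 1  (reaches 1)
45: 45 → 98 → 33 → 17 → 2 → 16 → 1  (reaches 1)
46: 46 → 113 → 83 → 83  (repeats 83)
47: 47 → 178 → 113 → 83 → 83  (repeats 83)
48: 48 → 81 → 3 → 81  (repeats 81)
49: 49 → 82 → 18 → 17 → 2 → 16 → 1  (reaches 1)
base-4 4-happy: 44, 45, 49

3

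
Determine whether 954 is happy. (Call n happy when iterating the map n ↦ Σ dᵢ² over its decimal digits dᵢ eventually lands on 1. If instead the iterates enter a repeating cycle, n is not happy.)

not happy

954 → 9² + 5² + 4² = 122
122 → 1² + 2² + 2² = 9
9 → 9² = 81
81 → 8² + 1² = 65
65 → 6² + 5² = 61
61 → 6² + 1² = 37
37 → 3² + 7² = 58
58 → 5² + 8² = 89
89 → 8² + 9² = 145
145 → 1² + 4² + 5² = 42
42 → 4² + 2² = 20
20 → 2² + 0² = 4
4 → 4² = 16
16 → 1² + 6² = 37  — 37 already seen; the sequence cycles without reaching 1.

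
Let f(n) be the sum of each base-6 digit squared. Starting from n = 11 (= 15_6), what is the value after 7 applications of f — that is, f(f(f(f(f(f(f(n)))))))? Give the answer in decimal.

29

11 = (1,5)_6 → 1² + 5² = 26
26 = (4,2)_6 → 4² + 2² = 20
20 = (3,2)_6 → 3² + 2² = 13
13 = (2,1)_6 → 2² + 1² = 5
5 = (5)_6 → 5² = 25
25 = (4,1)_6 → 4² + 1² = 17
17 = (2,5)_6 → 2² + 5² = 29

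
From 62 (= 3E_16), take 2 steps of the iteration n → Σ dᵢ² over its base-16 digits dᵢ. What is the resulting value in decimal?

62 = (3,14)_16 → 3² + 14² = 9 + 196 = 205
205 = (12,13)_16 → 12² + 13² = 144 + 169 = 313

313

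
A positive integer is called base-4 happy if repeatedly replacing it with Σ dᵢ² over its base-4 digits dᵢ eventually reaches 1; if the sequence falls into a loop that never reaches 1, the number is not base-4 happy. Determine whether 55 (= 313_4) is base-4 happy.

base-4 happy

55 = (3,1,3)_4 → 3² + 1² + 3² = 9 + 1 + 9 = 19
19 = (1,0,3)_4 → 1² + 0² + 3² = 1 + 0 + 9 = 10
10 = (2,2)_4 → 2² + 2² = 4 + 4 = 8
8 = (2,0)_4 → 2² + 0² = 4 + 0 = 4
4 = (1,0)_4 → 1² + 0² = 1 + 0 = 1  — reached 1.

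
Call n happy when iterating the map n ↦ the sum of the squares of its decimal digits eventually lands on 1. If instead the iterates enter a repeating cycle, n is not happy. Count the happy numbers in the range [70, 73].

70: 70 → 49 → 97 → 130 → 10 → 1  (reaches 1)
71: 71 → 50 → 25 → 29 → 85 → 89 → 145 → 42 → 20 → 4 → 16 → 37 → 58 → 89  (repeats 89)
72: 72 → 53 → 34 → 25 → 29 → 85 → 89 → 145 → 42 → 20 → 4 → 16 → 37 → 58 → 89  (repeats 89)
73: 73 → 58 → 89 → 145 → 42 → 20 → 4 → 16 → 37 → 58  (repeats 58)
happy: 70

1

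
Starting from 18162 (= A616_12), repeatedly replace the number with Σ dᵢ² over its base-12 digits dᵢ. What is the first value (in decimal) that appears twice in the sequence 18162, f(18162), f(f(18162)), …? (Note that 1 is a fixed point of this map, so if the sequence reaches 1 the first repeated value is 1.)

18162 = (10,6,1,6)_12 → 10² + 6² + 1² + 6² = 173
173 = (1,2,5)_12 → 1² + 2² + 5² = 30
30 = (2,6)_12 → 2² + 6² = 40
40 = (3,4)_12 → 3² + 4² = 25
25 = (2,1)_12 → 2² + 1² = 5
5 = (5)_12 → 5² = 25  — 25 already appeared earlier.

25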